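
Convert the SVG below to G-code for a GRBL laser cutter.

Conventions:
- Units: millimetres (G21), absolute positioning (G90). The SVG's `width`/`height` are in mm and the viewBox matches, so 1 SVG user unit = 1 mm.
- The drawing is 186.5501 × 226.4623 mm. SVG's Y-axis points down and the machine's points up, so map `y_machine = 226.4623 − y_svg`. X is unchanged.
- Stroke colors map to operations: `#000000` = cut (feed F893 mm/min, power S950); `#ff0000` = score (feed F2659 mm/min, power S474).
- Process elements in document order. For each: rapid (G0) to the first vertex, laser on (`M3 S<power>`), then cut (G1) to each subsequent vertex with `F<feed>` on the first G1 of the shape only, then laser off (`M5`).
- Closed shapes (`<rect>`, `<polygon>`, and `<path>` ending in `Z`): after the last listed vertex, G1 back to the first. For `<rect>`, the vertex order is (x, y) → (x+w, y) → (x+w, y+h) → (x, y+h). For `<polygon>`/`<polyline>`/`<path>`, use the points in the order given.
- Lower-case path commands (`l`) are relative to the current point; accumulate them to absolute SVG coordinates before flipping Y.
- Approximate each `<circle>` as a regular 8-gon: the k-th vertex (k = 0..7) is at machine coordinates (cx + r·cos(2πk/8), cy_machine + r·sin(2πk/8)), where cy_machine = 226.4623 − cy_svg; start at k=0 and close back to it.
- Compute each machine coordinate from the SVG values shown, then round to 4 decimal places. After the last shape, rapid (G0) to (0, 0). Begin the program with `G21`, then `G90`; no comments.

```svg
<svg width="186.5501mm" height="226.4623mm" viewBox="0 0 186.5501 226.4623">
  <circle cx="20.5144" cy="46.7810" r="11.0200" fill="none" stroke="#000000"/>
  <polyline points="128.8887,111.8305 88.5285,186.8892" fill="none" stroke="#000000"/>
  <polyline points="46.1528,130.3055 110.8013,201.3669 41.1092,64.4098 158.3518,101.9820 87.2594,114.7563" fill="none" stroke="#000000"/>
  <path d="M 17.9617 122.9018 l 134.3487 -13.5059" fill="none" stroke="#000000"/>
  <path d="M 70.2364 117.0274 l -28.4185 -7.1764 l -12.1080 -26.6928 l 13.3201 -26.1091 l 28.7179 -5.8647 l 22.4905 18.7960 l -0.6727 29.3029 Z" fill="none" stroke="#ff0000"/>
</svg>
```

viewBox `0 0 186.5501 226.4623` with mm width/height → 1 unit = 1 mm. Flip: y_m = 226.4623 − y_svg.

**Shape 1** — `<circle>` circle, stroke `#000000` → cut (S950, F893). Machine vertices: (31.5344,179.6813) → (28.3067,187.4736) → (20.5144,190.7013) → (12.7221,187.4736) → (9.4944,179.6813) → (12.7221,171.8890) → (20.5144,168.6613) → (28.3067,171.8890) → (31.5344,179.6813). Closed: final G1 returns to the first vertex.

**Shape 2** — `<polyline>` line segment, stroke `#000000` → cut (S950, F893). Machine vertices: (128.8887,114.6318) → (88.5285,39.5731). Open path.

**Shape 3** — `<polyline>` open polyline, stroke `#000000` → cut (S950, F893). Machine vertices: (46.1528,96.1568) → (110.8013,25.0954) → (41.1092,162.0525) → (158.3518,124.4803) → (87.2594,111.7060). Open path.

**Shape 4** — `<path>` line segment, stroke `#000000` → cut (S950, F893). Machine vertices: (17.9617,103.5605) → (152.3104,117.0664). Open path.

**Shape 5** — `<path>` regular polygon, stroke `#ff0000` → score (S474, F2659). Machine vertices: (70.2364,109.4349) → (41.8179,116.6113) → (29.7099,143.3041) → (43.0300,169.4132) → (71.7479,175.2779) → (94.2384,156.4819) → (93.5657,127.1790) → (70.2364,109.4349). Closed: final G1 returns to the first vertex.

G21
G90
G0 X31.5344 Y179.6813
M3 S950
G1 X28.3067 Y187.4736 F893
G1 X20.5144 Y190.7013
G1 X12.7221 Y187.4736
G1 X9.4944 Y179.6813
G1 X12.7221 Y171.8890
G1 X20.5144 Y168.6613
G1 X28.3067 Y171.8890
G1 X31.5344 Y179.6813
M5
G0 X128.8887 Y114.6318
M3 S950
G1 X88.5285 Y39.5731 F893
M5
G0 X46.1528 Y96.1568
M3 S950
G1 X110.8013 Y25.0954 F893
G1 X41.1092 Y162.0525
G1 X158.3518 Y124.4803
G1 X87.2594 Y111.7060
M5
G0 X17.9617 Y103.5605
M3 S950
G1 X152.3104 Y117.0664 F893
M5
G0 X70.2364 Y109.4349
M3 S474
G1 X41.8179 Y116.6113 F2659
G1 X29.7099 Y143.3041
G1 X43.0300 Y169.4132
G1 X71.7479 Y175.2779
G1 X94.2384 Y156.4819
G1 X93.5657 Y127.1790
G1 X70.2364 Y109.4349
M5
G0 X0.0000 Y0.0000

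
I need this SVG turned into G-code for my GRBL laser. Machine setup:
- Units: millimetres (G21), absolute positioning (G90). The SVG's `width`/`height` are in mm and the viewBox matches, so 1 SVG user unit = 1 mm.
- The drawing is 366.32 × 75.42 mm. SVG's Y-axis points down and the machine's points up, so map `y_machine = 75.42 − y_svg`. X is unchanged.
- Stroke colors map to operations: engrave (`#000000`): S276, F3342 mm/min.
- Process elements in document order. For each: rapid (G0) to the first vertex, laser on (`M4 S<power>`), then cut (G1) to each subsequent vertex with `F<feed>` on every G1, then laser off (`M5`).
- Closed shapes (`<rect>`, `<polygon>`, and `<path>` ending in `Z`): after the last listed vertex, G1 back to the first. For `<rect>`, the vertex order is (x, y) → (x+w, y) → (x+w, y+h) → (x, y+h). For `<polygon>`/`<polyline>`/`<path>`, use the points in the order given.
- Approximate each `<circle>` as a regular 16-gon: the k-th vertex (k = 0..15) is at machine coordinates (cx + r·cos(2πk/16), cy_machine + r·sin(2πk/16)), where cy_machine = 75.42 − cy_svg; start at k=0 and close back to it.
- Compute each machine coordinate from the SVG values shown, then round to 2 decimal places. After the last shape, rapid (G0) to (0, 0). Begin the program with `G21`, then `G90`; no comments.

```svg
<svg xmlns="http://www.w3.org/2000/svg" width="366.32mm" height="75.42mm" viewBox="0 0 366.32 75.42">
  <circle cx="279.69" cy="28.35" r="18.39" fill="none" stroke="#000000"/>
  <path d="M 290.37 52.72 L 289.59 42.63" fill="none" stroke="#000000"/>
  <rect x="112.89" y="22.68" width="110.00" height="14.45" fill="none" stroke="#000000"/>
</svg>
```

G21
G90
G0 X298.08 Y47.07
M4 S276
G1 X296.68 Y54.11 F3342
G1 X292.69 Y60.07 F3342
G1 X286.73 Y64.06 F3342
G1 X279.69 Y65.46 F3342
G1 X272.65 Y64.06 F3342
G1 X266.69 Y60.07 F3342
G1 X262.70 Y54.11 F3342
G1 X261.30 Y47.07 F3342
G1 X262.70 Y40.03 F3342
G1 X266.69 Y34.07 F3342
G1 X272.65 Y30.08 F3342
G1 X279.69 Y28.68 F3342
G1 X286.73 Y30.08 F3342
G1 X292.69 Y34.07 F3342
G1 X296.68 Y40.03 F3342
G1 X298.08 Y47.07 F3342
M5
G0 X290.37 Y22.70
M4 S276
G1 X289.59 Y32.79 F3342
M5
G0 X112.89 Y52.74
M4 S276
G1 X222.89 Y52.74 F3342
G1 X222.89 Y38.29 F3342
G1 X112.89 Y38.29 F3342
G1 X112.89 Y52.74 F3342
M5
G0 X0.00 Y0.00

1 u = 1 mm; y_m = 75.42 − y.

[1] `<circle>` circle, #000000→engrave S276 F3342: (298.08,47.07) → (296.68,54.11) → (292.69,60.07) → (286.73,64.06) → (279.69,65.46) → (272.65,64.06) → (266.69,60.07) → (262.70,54.11) → (261.30,47.07) → (262.70,40.03) → (266.69,34.07) → (272.65,30.08) → (279.69,28.68) → (286.73,30.08) → (292.69,34.07) → (296.68,40.03) → (298.08,47.07) (closed)

[2] `<path>` line segment, #000000→engrave S276 F3342: (290.37,22.70) → (289.59,32.79)

[3] `<rect>` rectangle, #000000→engrave S276 F3342: (112.89,52.74) → (222.89,52.74) → (222.89,38.29) → (112.89,38.29) → (112.89,52.74) (closed)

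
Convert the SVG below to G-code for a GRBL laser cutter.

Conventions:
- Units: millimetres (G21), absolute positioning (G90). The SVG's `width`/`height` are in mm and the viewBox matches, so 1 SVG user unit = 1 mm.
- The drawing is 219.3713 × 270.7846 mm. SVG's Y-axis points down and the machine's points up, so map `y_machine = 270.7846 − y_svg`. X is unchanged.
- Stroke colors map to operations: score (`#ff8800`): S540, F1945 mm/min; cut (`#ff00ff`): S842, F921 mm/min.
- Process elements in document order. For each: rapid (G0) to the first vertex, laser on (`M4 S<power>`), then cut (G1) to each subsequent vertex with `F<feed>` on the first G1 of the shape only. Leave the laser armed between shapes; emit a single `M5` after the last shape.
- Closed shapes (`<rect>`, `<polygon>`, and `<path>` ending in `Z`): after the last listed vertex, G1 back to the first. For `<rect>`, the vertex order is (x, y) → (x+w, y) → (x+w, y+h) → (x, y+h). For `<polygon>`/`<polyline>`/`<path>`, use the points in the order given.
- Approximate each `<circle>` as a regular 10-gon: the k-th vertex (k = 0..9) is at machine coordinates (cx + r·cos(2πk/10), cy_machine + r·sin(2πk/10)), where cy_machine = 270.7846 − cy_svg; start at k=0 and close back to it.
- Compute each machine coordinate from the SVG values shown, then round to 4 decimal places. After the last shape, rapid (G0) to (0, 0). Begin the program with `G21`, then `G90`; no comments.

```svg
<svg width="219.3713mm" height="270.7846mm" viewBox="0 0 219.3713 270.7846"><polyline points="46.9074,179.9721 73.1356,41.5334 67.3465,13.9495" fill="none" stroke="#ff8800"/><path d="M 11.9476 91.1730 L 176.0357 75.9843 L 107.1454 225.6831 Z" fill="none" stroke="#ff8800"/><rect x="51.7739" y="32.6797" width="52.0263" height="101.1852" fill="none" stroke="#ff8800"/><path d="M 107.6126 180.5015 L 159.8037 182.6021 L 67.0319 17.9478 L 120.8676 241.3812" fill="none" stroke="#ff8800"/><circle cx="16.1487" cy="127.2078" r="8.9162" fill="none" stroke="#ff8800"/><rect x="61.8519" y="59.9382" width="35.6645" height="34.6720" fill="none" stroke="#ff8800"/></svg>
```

G21
G90
G0 X46.9074 Y90.8125
M4 S540
G1 X73.1356 Y229.2512 F1945
G1 X67.3465 Y256.8351
G0 X11.9476 Y179.6116
M4 S540
G1 X176.0357 Y194.8003 F1945
G1 X107.1454 Y45.1015
G1 X11.9476 Y179.6116
G0 X51.7739 Y238.1049
M4 S540
G1 X103.8002 Y238.1049 F1945
G1 X103.8002 Y136.9197
G1 X51.7739 Y136.9197
G1 X51.7739 Y238.1049
G0 X107.6126 Y90.2831
M4 S540
G1 X159.8037 Y88.1825 F1945
G1 X67.0319 Y252.8368
G1 X120.8676 Y29.4034
G0 X25.0649 Y143.5768
M4 S540
G1 X23.3621 Y148.8176 F1945
G1 X18.9040 Y152.0566
G1 X13.3934 Y152.0566
G1 X8.9353 Y148.8176
G1 X7.2325 Y143.5768
G1 X8.9353 Y138.3360
G1 X13.3934 Y135.0970
G1 X18.9040 Y135.0970
G1 X23.3621 Y138.3360
G1 X25.0649 Y143.5768
G0 X61.8519 Y210.8464
M4 S540
G1 X97.5164 Y210.8464 F1945
G1 X97.5164 Y176.1744
G1 X61.8519 Y176.1744
G1 X61.8519 Y210.8464
M5
G0 X0.0000 Y0.0000

viewBox `0 0 219.3713 270.7846` with mm width/height → 1 unit = 1 mm. Flip: y_m = 270.7846 − y_svg.

**Shape 1** — `<polyline>` open polyline, stroke `#ff8800` → score (S540, F1945). Machine vertices: (46.9074,90.8125) → (73.1356,229.2512) → (67.3465,256.8351). Open path.

**Shape 2** — `<path>` regular polygon, stroke `#ff8800` → score (S540, F1945). Machine vertices: (11.9476,179.6116) → (176.0357,194.8003) → (107.1454,45.1015) → (11.9476,179.6116). Closed: final G1 returns to the first vertex.

**Shape 3** — `<rect>` rectangle, stroke `#ff8800` → score (S540, F1945). Machine vertices: (51.7739,238.1049) → (103.8002,238.1049) → (103.8002,136.9197) → (51.7739,136.9197) → (51.7739,238.1049). Closed: final G1 returns to the first vertex.

**Shape 4** — `<path>` open polyline, stroke `#ff8800` → score (S540, F1945). Machine vertices: (107.6126,90.2831) → (159.8037,88.1825) → (67.0319,252.8368) → (120.8676,29.4034). Open path.

**Shape 5** — `<circle>` circle, stroke `#ff8800` → score (S540, F1945). Machine vertices: (25.0649,143.5768) → (23.3621,148.8176) → (18.9040,152.0566) → (13.3934,152.0566) → (8.9353,148.8176) → (7.2325,143.5768) → (8.9353,138.3360) → (13.3934,135.0970) → (18.9040,135.0970) → (23.3621,138.3360) → (25.0649,143.5768). Closed: final G1 returns to the first vertex.

**Shape 6** — `<rect>` rectangle, stroke `#ff8800` → score (S540, F1945). Machine vertices: (61.8519,210.8464) → (97.5164,210.8464) → (97.5164,176.1744) → (61.8519,176.1744) → (61.8519,210.8464). Closed: final G1 returns to the first vertex.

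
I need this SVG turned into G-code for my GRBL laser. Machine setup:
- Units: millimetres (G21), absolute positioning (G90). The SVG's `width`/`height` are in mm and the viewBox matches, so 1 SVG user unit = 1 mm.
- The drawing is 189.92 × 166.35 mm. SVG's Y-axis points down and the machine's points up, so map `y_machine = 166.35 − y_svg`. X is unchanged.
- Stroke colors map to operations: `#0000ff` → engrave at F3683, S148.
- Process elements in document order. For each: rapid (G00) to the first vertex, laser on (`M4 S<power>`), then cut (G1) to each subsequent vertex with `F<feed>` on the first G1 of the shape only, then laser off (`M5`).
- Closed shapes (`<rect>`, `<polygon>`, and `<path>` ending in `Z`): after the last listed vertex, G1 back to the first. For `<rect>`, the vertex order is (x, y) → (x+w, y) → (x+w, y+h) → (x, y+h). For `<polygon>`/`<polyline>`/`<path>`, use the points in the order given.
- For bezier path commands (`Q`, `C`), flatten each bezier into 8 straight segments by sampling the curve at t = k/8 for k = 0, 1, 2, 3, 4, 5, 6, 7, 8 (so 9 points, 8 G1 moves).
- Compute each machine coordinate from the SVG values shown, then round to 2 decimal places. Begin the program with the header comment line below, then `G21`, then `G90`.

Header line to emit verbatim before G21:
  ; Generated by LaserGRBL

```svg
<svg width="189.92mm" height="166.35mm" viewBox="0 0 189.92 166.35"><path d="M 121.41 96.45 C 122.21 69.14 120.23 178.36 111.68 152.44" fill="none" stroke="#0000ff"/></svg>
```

; Generated by LaserGRBL
G21
G90
G00 X121.41 Y69.90
M4 S148
G1 X121.57 Y74.27 F3683
G1 X121.43 Y69.03
G1 X120.94 Y57.35
G1 X120.05 Y42.43
G1 X118.73 Y27.44
G1 X116.92 Y15.56
G1 X114.59 Y9.99
G1 X111.68 Y13.91
M5

1 u = 1 mm; y_m = 166.35 − y.

[1] `<path>` cubic bezier, #0000ff→engrave S148 F3683: (121.41,69.90) → (121.57,74.27) → (121.43,69.03) → (120.94,57.35) → (120.05,42.43) → (118.73,27.44) → (116.92,15.56) → (114.59,9.99) → (111.68,13.91)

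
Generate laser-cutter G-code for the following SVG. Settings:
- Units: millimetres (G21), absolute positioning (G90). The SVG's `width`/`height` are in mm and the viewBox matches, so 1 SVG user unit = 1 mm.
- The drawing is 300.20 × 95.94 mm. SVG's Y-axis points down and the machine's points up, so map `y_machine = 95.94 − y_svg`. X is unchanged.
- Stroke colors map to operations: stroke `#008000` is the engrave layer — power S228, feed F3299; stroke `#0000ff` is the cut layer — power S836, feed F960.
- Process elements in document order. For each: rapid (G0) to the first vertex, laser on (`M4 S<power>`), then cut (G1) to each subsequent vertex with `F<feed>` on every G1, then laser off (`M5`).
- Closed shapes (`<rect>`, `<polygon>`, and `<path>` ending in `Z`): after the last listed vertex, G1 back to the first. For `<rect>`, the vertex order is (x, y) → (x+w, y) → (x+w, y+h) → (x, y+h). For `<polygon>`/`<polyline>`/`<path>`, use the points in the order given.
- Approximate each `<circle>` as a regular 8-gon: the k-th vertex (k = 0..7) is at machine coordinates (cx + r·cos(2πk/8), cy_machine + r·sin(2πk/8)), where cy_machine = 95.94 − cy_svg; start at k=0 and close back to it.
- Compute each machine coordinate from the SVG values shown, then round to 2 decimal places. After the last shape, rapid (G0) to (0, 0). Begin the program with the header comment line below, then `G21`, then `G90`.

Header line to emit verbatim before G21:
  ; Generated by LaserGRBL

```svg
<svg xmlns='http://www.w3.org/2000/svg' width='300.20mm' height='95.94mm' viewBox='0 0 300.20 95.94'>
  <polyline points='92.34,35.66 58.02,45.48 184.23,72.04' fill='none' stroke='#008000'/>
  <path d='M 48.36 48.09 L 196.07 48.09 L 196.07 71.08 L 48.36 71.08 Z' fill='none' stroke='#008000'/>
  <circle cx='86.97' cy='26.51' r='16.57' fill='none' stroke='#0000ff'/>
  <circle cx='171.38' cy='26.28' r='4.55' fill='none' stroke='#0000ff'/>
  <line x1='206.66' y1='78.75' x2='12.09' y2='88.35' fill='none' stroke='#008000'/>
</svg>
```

1 u = 1 mm; y_m = 95.94 − y.

[1] `<polyline>` open polyline, #008000→engrave S228 F3299: (92.34,60.28) → (58.02,50.46) → (184.23,23.90)

[2] `<path>` rectangle, #008000→engrave S228 F3299: (48.36,47.85) → (196.07,47.85) → (196.07,24.86) → (48.36,24.86) → (48.36,47.85) (closed)

[3] `<circle>` circle, #0000ff→cut S836 F960: (103.54,69.43) → (98.69,81.15) → (86.97,86.00) → (75.25,81.15) → (70.40,69.43) → (75.25,57.71) → (86.97,52.86) → (98.69,57.71) → (103.54,69.43) (closed)

[4] `<circle>` circle, #0000ff→cut S836 F960: (175.93,69.66) → (174.60,72.88) → (171.38,74.21) → (168.16,72.88) → (166.83,69.66) → (168.16,66.44) → (171.38,65.11) → (174.60,66.44) → (175.93,69.66) (closed)

[5] `<line>` line segment, #008000→engrave S228 F3299: (206.66,17.19) → (12.09,7.59)

; Generated by LaserGRBL
G21
G90
G0 X92.34 Y60.28
M4 S228
G1 X58.02 Y50.46 F3299
G1 X184.23 Y23.90 F3299
M5
G0 X48.36 Y47.85
M4 S228
G1 X196.07 Y47.85 F3299
G1 X196.07 Y24.86 F3299
G1 X48.36 Y24.86 F3299
G1 X48.36 Y47.85 F3299
M5
G0 X103.54 Y69.43
M4 S836
G1 X98.69 Y81.15 F960
G1 X86.97 Y86.00 F960
G1 X75.25 Y81.15 F960
G1 X70.40 Y69.43 F960
G1 X75.25 Y57.71 F960
G1 X86.97 Y52.86 F960
G1 X98.69 Y57.71 F960
G1 X103.54 Y69.43 F960
M5
G0 X175.93 Y69.66
M4 S836
G1 X174.60 Y72.88 F960
G1 X171.38 Y74.21 F960
G1 X168.16 Y72.88 F960
G1 X166.83 Y69.66 F960
G1 X168.16 Y66.44 F960
G1 X171.38 Y65.11 F960
G1 X174.60 Y66.44 F960
G1 X175.93 Y69.66 F960
M5
G0 X206.66 Y17.19
M4 S228
G1 X12.09 Y7.59 F3299
M5
G0 X0.00 Y0.00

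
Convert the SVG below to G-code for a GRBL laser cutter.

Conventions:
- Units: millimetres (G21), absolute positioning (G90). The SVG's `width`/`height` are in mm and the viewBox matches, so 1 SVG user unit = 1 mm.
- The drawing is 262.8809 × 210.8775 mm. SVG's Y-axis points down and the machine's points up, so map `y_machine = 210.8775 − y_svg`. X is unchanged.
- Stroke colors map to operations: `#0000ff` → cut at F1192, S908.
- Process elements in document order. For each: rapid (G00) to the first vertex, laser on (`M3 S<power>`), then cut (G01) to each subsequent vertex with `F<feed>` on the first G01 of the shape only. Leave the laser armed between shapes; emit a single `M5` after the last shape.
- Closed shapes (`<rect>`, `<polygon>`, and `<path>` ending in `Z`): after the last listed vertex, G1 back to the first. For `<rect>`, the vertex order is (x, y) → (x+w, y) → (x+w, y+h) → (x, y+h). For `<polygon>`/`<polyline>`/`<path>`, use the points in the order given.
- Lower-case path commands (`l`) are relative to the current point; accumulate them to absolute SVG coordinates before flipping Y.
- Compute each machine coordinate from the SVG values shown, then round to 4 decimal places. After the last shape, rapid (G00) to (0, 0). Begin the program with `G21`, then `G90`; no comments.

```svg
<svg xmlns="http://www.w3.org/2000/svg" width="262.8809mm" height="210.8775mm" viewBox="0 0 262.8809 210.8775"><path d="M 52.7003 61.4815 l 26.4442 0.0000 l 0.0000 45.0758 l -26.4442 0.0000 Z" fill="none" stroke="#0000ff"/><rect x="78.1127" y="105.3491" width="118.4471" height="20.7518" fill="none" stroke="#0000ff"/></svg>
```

viewBox `0 0 262.8809 210.8775` with mm width/height → 1 unit = 1 mm. Flip: y_m = 210.8775 − y_svg.

**Shape 1** — `<path>` rectangle, stroke `#0000ff` → cut (S908, F1192). Machine vertices: (52.7003,149.3960) → (79.1445,149.3960) → (79.1445,104.3202) → (52.7003,104.3202) → (52.7003,149.3960). Closed: final G1 returns to the first vertex.

**Shape 2** — `<rect>` rectangle, stroke `#0000ff` → cut (S908, F1192). Machine vertices: (78.1127,105.5284) → (196.5598,105.5284) → (196.5598,84.7766) → (78.1127,84.7766) → (78.1127,105.5284). Closed: final G1 returns to the first vertex.

G21
G90
G00 X52.7003 Y149.3960
M3 S908
G01 X79.1445 Y149.3960 F1192
G01 X79.1445 Y104.3202
G01 X52.7003 Y104.3202
G01 X52.7003 Y149.3960
G00 X78.1127 Y105.5284
M3 S908
G01 X196.5598 Y105.5284 F1192
G01 X196.5598 Y84.7766
G01 X78.1127 Y84.7766
G01 X78.1127 Y105.5284
M5
G00 X0.0000 Y0.0000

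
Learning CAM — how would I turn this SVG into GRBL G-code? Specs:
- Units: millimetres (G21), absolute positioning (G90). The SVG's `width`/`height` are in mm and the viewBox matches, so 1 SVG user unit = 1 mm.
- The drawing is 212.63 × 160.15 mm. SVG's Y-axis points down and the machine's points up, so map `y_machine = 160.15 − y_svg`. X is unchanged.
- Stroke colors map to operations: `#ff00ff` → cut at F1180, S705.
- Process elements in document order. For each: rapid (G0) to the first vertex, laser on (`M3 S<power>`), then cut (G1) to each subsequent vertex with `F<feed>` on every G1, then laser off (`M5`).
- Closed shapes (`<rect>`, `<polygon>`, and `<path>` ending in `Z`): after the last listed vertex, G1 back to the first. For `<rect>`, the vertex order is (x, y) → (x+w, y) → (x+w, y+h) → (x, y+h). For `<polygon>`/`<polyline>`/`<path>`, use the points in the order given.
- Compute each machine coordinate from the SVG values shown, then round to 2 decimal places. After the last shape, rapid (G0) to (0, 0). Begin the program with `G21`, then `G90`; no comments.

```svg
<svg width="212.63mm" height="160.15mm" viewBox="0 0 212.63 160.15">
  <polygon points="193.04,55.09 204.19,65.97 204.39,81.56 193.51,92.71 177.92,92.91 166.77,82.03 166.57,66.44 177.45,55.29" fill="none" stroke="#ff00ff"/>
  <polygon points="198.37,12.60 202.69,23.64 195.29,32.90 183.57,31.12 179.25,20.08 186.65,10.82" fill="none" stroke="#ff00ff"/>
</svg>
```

1 u = 1 mm; y_m = 160.15 − y.

[1] `<polygon>` regular polygon, #ff00ff→cut S705 F1180: (193.04,105.06) → (204.19,94.18) → (204.39,78.59) → (193.51,67.44) → (177.92,67.24) → (166.77,78.12) → (166.57,93.71) → (177.45,104.86) → (193.04,105.06) (closed)

[2] `<polygon>` regular polygon, #ff00ff→cut S705 F1180: (198.37,147.55) → (202.69,136.51) → (195.29,127.25) → (183.57,129.03) → (179.25,140.07) → (186.65,149.33) → (198.37,147.55) (closed)

G21
G90
G0 X193.04 Y105.06
M3 S705
G1 X204.19 Y94.18 F1180
G1 X204.39 Y78.59 F1180
G1 X193.51 Y67.44 F1180
G1 X177.92 Y67.24 F1180
G1 X166.77 Y78.12 F1180
G1 X166.57 Y93.71 F1180
G1 X177.45 Y104.86 F1180
G1 X193.04 Y105.06 F1180
M5
G0 X198.37 Y147.55
M3 S705
G1 X202.69 Y136.51 F1180
G1 X195.29 Y127.25 F1180
G1 X183.57 Y129.03 F1180
G1 X179.25 Y140.07 F1180
G1 X186.65 Y149.33 F1180
G1 X198.37 Y147.55 F1180
M5
G0 X0.00 Y0.00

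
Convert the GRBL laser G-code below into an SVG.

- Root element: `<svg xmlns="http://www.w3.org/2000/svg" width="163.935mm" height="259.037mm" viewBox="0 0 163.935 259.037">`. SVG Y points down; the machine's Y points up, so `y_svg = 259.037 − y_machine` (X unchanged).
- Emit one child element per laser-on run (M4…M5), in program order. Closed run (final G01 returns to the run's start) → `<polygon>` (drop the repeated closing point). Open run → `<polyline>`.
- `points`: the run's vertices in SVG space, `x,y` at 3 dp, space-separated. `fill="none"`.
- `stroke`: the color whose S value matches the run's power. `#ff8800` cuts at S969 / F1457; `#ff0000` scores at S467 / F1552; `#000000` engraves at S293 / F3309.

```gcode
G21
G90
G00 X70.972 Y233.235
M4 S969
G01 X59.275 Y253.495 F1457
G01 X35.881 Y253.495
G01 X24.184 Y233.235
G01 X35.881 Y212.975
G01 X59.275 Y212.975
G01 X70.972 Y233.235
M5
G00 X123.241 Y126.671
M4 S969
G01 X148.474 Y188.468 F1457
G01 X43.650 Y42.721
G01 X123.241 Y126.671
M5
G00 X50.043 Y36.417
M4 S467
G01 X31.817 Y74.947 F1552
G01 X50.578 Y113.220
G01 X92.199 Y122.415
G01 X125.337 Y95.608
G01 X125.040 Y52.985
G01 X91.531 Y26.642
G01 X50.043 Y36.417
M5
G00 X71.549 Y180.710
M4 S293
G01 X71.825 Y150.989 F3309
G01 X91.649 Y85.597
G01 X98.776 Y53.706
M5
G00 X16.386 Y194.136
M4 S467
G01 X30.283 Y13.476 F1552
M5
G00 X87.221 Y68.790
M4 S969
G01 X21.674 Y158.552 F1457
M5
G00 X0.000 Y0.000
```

y_svg = 259.037 − y_m.

[1] S969→`#ff8800` (cut); closed run; points: 70.972,25.802 59.275,5.542 35.881,5.542 24.184,25.802 35.881,46.062 59.275,46.062

[2] S969→`#ff8800` (cut); closed run; points: 123.241,132.366 148.474,70.569 43.650,216.316

[3] S467→`#ff0000` (score); closed run; points: 50.043,222.620 31.817,184.090 50.578,145.817 92.199,136.622 125.337,163.429 125.040,206.052 91.531,232.395

[4] S293→`#000000` (engrave); open run; points: 71.549,78.327 71.825,108.048 91.649,173.440 98.776,205.331

[5] S467→`#ff0000` (score); open run; points: 16.386,64.901 30.283,245.561

[6] S969→`#ff8800` (cut); open run; points: 87.221,190.247 21.674,100.485

<svg xmlns="http://www.w3.org/2000/svg" width="163.935mm" height="259.037mm" viewBox="0 0 163.935 259.037">
  <polygon points="70.972,25.802 59.275,5.542 35.881,5.542 24.184,25.802 35.881,46.062 59.275,46.062" fill="none" stroke="#ff8800"/>
  <polygon points="123.241,132.366 148.474,70.569 43.650,216.316" fill="none" stroke="#ff8800"/>
  <polygon points="50.043,222.620 31.817,184.090 50.578,145.817 92.199,136.622 125.337,163.429 125.040,206.052 91.531,232.395" fill="none" stroke="#ff0000"/>
  <polyline points="71.549,78.327 71.825,108.048 91.649,173.440 98.776,205.331" fill="none" stroke="#000000"/>
  <polyline points="16.386,64.901 30.283,245.561" fill="none" stroke="#ff0000"/>
  <polyline points="87.221,190.247 21.674,100.485" fill="none" stroke="#ff8800"/>
</svg>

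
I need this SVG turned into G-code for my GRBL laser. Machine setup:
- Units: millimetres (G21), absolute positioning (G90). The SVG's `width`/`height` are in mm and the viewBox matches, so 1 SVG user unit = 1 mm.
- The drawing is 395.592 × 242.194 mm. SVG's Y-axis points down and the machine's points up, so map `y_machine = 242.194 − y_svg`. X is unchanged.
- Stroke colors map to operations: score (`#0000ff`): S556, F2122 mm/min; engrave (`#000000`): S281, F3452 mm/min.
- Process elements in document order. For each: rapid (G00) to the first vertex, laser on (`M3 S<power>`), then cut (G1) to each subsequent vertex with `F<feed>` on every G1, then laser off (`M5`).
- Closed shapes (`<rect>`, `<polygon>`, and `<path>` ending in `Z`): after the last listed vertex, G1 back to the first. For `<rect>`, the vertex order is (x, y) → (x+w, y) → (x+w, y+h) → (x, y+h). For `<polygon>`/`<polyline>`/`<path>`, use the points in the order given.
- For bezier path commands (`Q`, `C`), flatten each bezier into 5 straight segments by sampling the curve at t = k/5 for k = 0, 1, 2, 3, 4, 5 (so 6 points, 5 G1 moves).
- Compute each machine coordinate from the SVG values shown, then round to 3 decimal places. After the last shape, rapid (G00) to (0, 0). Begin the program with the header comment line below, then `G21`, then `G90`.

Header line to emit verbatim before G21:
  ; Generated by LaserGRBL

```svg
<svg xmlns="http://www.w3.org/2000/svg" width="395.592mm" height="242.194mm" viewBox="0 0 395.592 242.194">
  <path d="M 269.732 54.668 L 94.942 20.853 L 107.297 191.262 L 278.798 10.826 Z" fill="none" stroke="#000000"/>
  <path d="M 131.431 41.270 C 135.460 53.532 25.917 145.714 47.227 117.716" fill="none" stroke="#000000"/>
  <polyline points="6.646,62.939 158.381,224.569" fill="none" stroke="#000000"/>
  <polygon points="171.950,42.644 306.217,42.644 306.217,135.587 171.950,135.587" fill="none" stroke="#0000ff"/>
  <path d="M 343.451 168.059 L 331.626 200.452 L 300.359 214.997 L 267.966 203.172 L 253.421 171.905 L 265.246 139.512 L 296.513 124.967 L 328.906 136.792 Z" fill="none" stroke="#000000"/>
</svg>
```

; Generated by LaserGRBL
G21
G90
G00 X269.732 Y187.526
M3 S281
G1 X94.942 Y221.341 F3452
G1 X107.297 Y50.932 F3452
G1 X278.798 Y231.368 F3452
G1 X269.732 Y187.526 F3452
M5
G00 X131.431 Y200.924
M3 S281
G1 X122.175 Y185.577 F3452
G1 X97.394 Y160.654 F3452
G1 X68.821 Y135.760 F3452
G1 X48.188 Y120.500 F3452
G1 X47.227 Y124.478 F3452
M5
G00 X6.646 Y179.255
M3 S281
G1 X158.381 Y17.625 F3452
M5
G00 X171.950 Y199.550
M3 S556
G1 X306.217 Y199.550 F2122
G1 X306.217 Y106.607 F2122
G1 X171.950 Y106.607 F2122
G1 X171.950 Y199.550 F2122
M5
G00 X343.451 Y74.135
M3 S281
G1 X331.626 Y41.742 F3452
G1 X300.359 Y27.197 F3452
G1 X267.966 Y39.022 F3452
G1 X253.421 Y70.289 F3452
G1 X265.246 Y102.682 F3452
G1 X296.513 Y117.227 F3452
G1 X328.906 Y105.402 F3452
G1 X343.451 Y74.135 F3452
M5
G00 X0.000 Y0.000

1 u = 1 mm; y_m = 242.194 − y.

[1] `<path>` closed polygon, #000000→engrave S281 F3452: (269.732,187.526) → (94.942,221.341) → (107.297,50.932) → (278.798,231.368) → (269.732,187.526) (closed)

[2] `<path>` cubic bezier, #000000→engrave S281 F3452: (131.431,200.924) → (122.175,185.577) → (97.394,160.654) → (68.821,135.760) → (48.188,120.500) → (47.227,124.478)

[3] `<polyline>` line segment, #000000→engrave S281 F3452: (6.646,179.255) → (158.381,17.625)

[4] `<polygon>` rectangle, #0000ff→score S556 F2122: (171.950,199.550) → (306.217,199.550) → (306.217,106.607) → (171.950,106.607) → (171.950,199.550) (closed)

[5] `<path>` regular polygon, #000000→engrave S281 F3452: (343.451,74.135) → (331.626,41.742) → (300.359,27.197) → (267.966,39.022) → (253.421,70.289) → (265.246,102.682) → (296.513,117.227) → (328.906,105.402) → (343.451,74.135) (closed)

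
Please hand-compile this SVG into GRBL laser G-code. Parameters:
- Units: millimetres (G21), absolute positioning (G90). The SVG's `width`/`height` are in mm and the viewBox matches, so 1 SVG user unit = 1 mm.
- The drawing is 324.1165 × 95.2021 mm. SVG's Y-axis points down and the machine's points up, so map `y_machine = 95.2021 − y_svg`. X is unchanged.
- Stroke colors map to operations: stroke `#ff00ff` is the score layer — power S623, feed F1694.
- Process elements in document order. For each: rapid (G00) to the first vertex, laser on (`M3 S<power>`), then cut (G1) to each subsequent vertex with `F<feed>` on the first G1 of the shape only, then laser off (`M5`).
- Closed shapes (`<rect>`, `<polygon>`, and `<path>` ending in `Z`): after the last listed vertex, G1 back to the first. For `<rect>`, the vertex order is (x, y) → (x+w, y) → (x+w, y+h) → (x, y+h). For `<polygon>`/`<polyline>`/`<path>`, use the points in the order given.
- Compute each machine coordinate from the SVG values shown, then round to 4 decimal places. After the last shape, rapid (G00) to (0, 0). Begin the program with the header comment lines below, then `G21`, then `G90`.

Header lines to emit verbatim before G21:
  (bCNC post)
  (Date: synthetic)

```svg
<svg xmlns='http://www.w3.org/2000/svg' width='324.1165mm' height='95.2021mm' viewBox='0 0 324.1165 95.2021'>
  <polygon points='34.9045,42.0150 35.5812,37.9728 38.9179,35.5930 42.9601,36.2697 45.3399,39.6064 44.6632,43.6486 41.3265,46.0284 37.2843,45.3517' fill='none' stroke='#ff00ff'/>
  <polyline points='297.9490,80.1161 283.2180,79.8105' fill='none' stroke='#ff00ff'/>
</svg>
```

viewBox `0 0 324.1165 95.2021` with mm width/height → 1 unit = 1 mm. Flip: y_m = 95.2021 − y_svg.

**Shape 1** — `<polygon>` regular polygon, stroke `#ff00ff` → score (S623, F1694). Machine vertices: (34.9045,53.1871) → (35.5812,57.2293) → (38.9179,59.6091) → (42.9601,58.9324) → (45.3399,55.5957) → (44.6632,51.5535) → (41.3265,49.1737) → (37.2843,49.8504) → (34.9045,53.1871). Closed: final G1 returns to the first vertex.

**Shape 2** — `<polyline>` line segment, stroke `#ff00ff` → score (S623, F1694). Machine vertices: (297.9490,15.0860) → (283.2180,15.3916). Open path.

(bCNC post)
(Date: synthetic)
G21
G90
G00 X34.9045 Y53.1871
M3 S623
G1 X35.5812 Y57.2293 F1694
G1 X38.9179 Y59.6091
G1 X42.9601 Y58.9324
G1 X45.3399 Y55.5957
G1 X44.6632 Y51.5535
G1 X41.3265 Y49.1737
G1 X37.2843 Y49.8504
G1 X34.9045 Y53.1871
M5
G00 X297.9490 Y15.0860
M3 S623
G1 X283.2180 Y15.3916 F1694
M5
G00 X0.0000 Y0.0000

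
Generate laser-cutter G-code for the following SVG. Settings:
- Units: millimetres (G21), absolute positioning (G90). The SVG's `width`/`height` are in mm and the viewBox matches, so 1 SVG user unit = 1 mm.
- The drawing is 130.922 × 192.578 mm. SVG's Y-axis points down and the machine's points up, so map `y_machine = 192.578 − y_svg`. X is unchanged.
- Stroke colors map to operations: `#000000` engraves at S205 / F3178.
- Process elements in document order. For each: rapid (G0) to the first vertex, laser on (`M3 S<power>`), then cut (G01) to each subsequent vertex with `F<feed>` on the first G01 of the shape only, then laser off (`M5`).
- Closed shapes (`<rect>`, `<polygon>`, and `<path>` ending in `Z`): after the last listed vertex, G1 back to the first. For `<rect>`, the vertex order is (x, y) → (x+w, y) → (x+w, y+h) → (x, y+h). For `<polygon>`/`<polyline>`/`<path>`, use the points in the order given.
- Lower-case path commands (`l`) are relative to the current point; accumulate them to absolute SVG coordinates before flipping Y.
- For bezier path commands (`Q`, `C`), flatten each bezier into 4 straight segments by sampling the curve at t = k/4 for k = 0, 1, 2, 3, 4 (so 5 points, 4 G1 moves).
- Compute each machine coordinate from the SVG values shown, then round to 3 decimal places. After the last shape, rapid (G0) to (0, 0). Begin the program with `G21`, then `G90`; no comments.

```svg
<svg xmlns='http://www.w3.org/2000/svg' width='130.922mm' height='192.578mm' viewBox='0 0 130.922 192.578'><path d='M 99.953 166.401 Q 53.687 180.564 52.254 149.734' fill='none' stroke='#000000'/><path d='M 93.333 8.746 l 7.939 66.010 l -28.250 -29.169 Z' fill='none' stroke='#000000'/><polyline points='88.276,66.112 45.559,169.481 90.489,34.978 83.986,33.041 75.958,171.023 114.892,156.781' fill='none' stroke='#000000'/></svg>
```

G21
G90
G0 X99.953 Y26.177
M3 S205
G01 X79.622 Y21.908 F3178
G01 X64.895 Y23.262
G01 X55.773 Y30.241
G01 X52.254 Y42.844
M5
G0 X93.333 Y183.832
M3 S205
G01 X101.272 Y117.822 F3178
G01 X73.022 Y146.991
G01 X93.333 Y183.832
M5
G0 X88.276 Y126.466
M3 S205
G01 X45.559 Y23.097 F3178
G01 X90.489 Y157.600
G01 X83.986 Y159.537
G01 X75.958 Y21.555
G01 X114.892 Y35.797
M5
G0 X0.000 Y0.000

1 u = 1 mm; y_m = 192.578 − y.

[1] `<path>` quadratic bezier, #000000→engrave S205 F3178: (99.953,26.177) → (79.622,21.908) → (64.895,23.262) → (55.773,30.241) → (52.254,42.844)

[2] `<path>` closed polygon, #000000→engrave S205 F3178: (93.333,183.832) → (101.272,117.822) → (73.022,146.991) → (93.333,183.832) (closed)

[3] `<polyline>` open polyline, #000000→engrave S205 F3178: (88.276,126.466) → (45.559,23.097) → (90.489,157.600) → (83.986,159.537) → (75.958,21.555) → (114.892,35.797)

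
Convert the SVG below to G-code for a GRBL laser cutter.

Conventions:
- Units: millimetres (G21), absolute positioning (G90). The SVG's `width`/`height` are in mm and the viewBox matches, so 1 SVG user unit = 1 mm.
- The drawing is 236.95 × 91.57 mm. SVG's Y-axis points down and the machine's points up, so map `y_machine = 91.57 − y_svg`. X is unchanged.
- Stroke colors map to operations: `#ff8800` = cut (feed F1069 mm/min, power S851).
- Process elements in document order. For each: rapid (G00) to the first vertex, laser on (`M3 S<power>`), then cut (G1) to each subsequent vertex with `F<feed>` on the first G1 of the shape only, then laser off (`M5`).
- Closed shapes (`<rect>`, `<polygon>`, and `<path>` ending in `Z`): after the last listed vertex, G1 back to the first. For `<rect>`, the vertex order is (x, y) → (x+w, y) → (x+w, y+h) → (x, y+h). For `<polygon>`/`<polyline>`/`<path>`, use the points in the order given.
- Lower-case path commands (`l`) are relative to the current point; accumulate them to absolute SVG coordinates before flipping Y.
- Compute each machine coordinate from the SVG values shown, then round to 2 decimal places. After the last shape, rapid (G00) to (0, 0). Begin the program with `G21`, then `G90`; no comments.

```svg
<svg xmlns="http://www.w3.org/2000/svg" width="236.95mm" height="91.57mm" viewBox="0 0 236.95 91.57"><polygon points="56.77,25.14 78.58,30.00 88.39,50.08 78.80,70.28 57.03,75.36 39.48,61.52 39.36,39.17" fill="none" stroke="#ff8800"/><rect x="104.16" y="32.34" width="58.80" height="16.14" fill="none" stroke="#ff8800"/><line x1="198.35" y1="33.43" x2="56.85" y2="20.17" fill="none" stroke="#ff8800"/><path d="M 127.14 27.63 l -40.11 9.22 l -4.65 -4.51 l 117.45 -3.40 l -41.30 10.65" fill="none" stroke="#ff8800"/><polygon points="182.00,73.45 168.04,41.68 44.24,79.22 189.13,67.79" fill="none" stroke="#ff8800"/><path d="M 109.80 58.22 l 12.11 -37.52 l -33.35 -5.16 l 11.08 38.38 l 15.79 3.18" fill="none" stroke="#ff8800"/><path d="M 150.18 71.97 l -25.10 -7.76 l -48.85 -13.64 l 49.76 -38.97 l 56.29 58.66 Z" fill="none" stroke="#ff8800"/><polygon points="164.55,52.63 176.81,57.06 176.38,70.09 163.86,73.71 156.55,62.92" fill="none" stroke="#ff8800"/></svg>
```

G21
G90
G00 X56.77 Y66.43
M3 S851
G1 X78.58 Y61.57 F1069
G1 X88.39 Y41.49
G1 X78.80 Y21.29
G1 X57.03 Y16.21
G1 X39.48 Y30.05
G1 X39.36 Y52.40
G1 X56.77 Y66.43
M5
G00 X104.16 Y59.23
M3 S851
G1 X162.96 Y59.23 F1069
G1 X162.96 Y43.09
G1 X104.16 Y43.09
G1 X104.16 Y59.23
M5
G00 X198.35 Y58.14
M3 S851
G1 X56.85 Y71.40 F1069
M5
G00 X127.14 Y63.94
M3 S851
G1 X87.03 Y54.72 F1069
G1 X82.38 Y59.23
G1 X199.83 Y62.63
G1 X158.53 Y51.98
M5
G00 X182.00 Y18.12
M3 S851
G1 X168.04 Y49.89 F1069
G1 X44.24 Y12.35
G1 X189.13 Y23.78
G1 X182.00 Y18.12
M5
G00 X109.80 Y33.35
M3 S851
G1 X121.91 Y70.87 F1069
G1 X88.56 Y76.03
G1 X99.64 Y37.65
G1 X115.43 Y34.47
M5
G00 X150.18 Y19.60
M3 S851
G1 X125.08 Y27.36 F1069
G1 X76.23 Y41.00
G1 X125.99 Y79.97
G1 X182.28 Y21.31
G1 X150.18 Y19.60
M5
G00 X164.55 Y38.94
M3 S851
G1 X176.81 Y34.51 F1069
G1 X176.38 Y21.48
G1 X163.86 Y17.86
G1 X156.55 Y28.65
G1 X164.55 Y38.94
M5
G00 X0.00 Y0.00

viewBox `0 0 236.95 91.57` with mm width/height → 1 unit = 1 mm. Flip: y_m = 91.57 − y_svg.

**Shape 1** — `<polygon>` regular polygon, stroke `#ff8800` → cut (S851, F1069). Machine vertices: (56.77,66.43) → (78.58,61.57) → (88.39,41.49) → (78.80,21.29) → (57.03,16.21) → (39.48,30.05) → (39.36,52.40) → (56.77,66.43). Closed: final G1 returns to the first vertex.

**Shape 2** — `<rect>` rectangle, stroke `#ff8800` → cut (S851, F1069). Machine vertices: (104.16,59.23) → (162.96,59.23) → (162.96,43.09) → (104.16,43.09) → (104.16,59.23). Closed: final G1 returns to the first vertex.

**Shape 3** — `<line>` line segment, stroke `#ff8800` → cut (S851, F1069). Machine vertices: (198.35,58.14) → (56.85,71.40). Open path.

**Shape 4** — `<path>` open polyline, stroke `#ff8800` → cut (S851, F1069). Machine vertices: (127.14,63.94) → (87.03,54.72) → (82.38,59.23) → (199.83,62.63) → (158.53,51.98). Open path.

**Shape 5** — `<polygon>` closed polygon, stroke `#ff8800` → cut (S851, F1069). Machine vertices: (182.00,18.12) → (168.04,49.89) → (44.24,12.35) → (189.13,23.78) → (182.00,18.12). Closed: final G1 returns to the first vertex.

**Shape 6** — `<path>` open polyline, stroke `#ff8800` → cut (S851, F1069). Machine vertices: (109.80,33.35) → (121.91,70.87) → (88.56,76.03) → (99.64,37.65) → (115.43,34.47). Open path.

**Shape 7** — `<path>` closed polygon, stroke `#ff8800` → cut (S851, F1069). Machine vertices: (150.18,19.60) → (125.08,27.36) → (76.23,41.00) → (125.99,79.97) → (182.28,21.31) → (150.18,19.60). Closed: final G1 returns to the first vertex.

**Shape 8** — `<polygon>` regular polygon, stroke `#ff8800` → cut (S851, F1069). Machine vertices: (164.55,38.94) → (176.81,34.51) → (176.38,21.48) → (163.86,17.86) → (156.55,28.65) → (164.55,38.94). Closed: final G1 returns to the first vertex.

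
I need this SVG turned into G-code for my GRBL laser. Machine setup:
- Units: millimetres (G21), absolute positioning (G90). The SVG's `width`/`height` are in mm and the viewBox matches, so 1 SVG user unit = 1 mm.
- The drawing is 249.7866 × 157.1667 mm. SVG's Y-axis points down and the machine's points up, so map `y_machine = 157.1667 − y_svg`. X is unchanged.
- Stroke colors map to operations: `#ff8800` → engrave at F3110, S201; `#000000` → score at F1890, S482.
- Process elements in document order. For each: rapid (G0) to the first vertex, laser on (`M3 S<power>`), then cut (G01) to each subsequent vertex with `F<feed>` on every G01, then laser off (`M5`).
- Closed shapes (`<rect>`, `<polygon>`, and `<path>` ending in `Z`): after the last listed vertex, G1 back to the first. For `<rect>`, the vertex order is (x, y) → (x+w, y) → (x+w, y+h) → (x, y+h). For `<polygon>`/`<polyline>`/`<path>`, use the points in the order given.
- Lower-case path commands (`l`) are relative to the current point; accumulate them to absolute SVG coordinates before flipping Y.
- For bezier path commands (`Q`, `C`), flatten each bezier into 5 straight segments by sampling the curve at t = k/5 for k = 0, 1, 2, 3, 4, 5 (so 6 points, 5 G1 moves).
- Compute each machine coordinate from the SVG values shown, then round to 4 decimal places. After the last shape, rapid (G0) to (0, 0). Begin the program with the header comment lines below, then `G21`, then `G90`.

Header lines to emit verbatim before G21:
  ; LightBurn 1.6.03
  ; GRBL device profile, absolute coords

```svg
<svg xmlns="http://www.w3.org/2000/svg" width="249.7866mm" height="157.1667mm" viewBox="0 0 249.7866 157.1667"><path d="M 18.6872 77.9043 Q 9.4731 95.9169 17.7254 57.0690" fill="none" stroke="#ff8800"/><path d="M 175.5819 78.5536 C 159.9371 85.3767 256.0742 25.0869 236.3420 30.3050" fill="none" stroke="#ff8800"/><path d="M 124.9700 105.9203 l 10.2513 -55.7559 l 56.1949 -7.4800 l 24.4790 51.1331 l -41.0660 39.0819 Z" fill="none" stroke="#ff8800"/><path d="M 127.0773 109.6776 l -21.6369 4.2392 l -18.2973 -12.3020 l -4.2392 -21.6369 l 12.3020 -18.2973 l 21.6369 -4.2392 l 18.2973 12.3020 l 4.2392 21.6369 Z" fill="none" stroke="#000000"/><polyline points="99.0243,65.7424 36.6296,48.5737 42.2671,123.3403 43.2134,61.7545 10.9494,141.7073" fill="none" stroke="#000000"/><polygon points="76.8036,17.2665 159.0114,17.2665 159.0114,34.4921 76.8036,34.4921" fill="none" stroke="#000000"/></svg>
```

; LightBurn 1.6.03
; GRBL device profile, absolute coords
G21
G90
G0 X18.6872 Y79.2624
M3 S201
G01 X15.7002 Y74.3318 F3110
G01 X14.1105 Y73.9500 F3110
G01 X13.9182 Y78.1171 F3110
G01 X15.1231 Y86.8330 F3110
G01 X17.7254 Y100.0977 F3110
M5
G0 X175.5819 Y78.6131
M3 S201
G01 X177.7876 Y81.5118 F3110
G01 X195.8938 Y94.1518 F3110
G01 X218.9731 Y110.1674 F3110
G01 X236.0982 Y123.1926 F3110
G01 X236.3420 Y126.8617 F3110
M5
G0 X124.9700 Y51.2464
M3 S201
G01 X135.2213 Y107.0023 F3110
G01 X191.4162 Y114.4823 F3110
G01 X215.8952 Y63.3492 F3110
G01 X174.8292 Y24.2673 F3110
G01 X124.9700 Y51.2464 F3110
M5
G0 X127.0773 Y47.4891
M3 S482
G01 X105.4404 Y43.2499 F1890
G01 X87.1431 Y55.5519 F1890
G01 X82.9039 Y77.1888 F1890
G01 X95.2059 Y95.4861 F1890
G01 X116.8428 Y99.7253 F1890
G01 X135.1401 Y87.4233 F1890
G01 X139.3793 Y65.7864 F1890
G01 X127.0773 Y47.4891 F1890
M5
G0 X99.0243 Y91.4243
M3 S482
G01 X36.6296 Y108.5930 F1890
G01 X42.2671 Y33.8264 F1890
G01 X43.2134 Y95.4122 F1890
G01 X10.9494 Y15.4594 F1890
M5
G0 X76.8036 Y139.9002
M3 S482
G01 X159.0114 Y139.9002 F1890
G01 X159.0114 Y122.6746 F1890
G01 X76.8036 Y122.6746 F1890
G01 X76.8036 Y139.9002 F1890
M5
G0 X0.0000 Y0.0000

1 u = 1 mm; y_m = 157.1667 − y.

[1] `<path>` quadratic bezier, #ff8800→engrave S201 F3110: (18.6872,79.2624) → (15.7002,74.3318) → (14.1105,73.9500) → (13.9182,78.1171) → (15.1231,86.8330) → (17.7254,100.0977)

[2] `<path>` cubic bezier, #ff8800→engrave S201 F3110: (175.5819,78.6131) → (177.7876,81.5118) → (195.8938,94.1518) → (218.9731,110.1674) → (236.0982,123.1926) → (236.3420,126.8617)

[3] `<path>` regular polygon, #ff8800→engrave S201 F3110: (124.9700,51.2464) → (135.2213,107.0023) → (191.4162,114.4823) → (215.8952,63.3492) → (174.8292,24.2673) → (124.9700,51.2464) (closed)

[4] `<path>` regular polygon, #000000→score S482 F1890: (127.0773,47.4891) → (105.4404,43.2499) → (87.1431,55.5519) → (82.9039,77.1888) → (95.2059,95.4861) → (116.8428,99.7253) → (135.1401,87.4233) → (139.3793,65.7864) → (127.0773,47.4891) (closed)

[5] `<polyline>` open polyline, #000000→score S482 F1890: (99.0243,91.4243) → (36.6296,108.5930) → (42.2671,33.8264) → (43.2134,95.4122) → (10.9494,15.4594)

[6] `<polygon>` rectangle, #000000→score S482 F1890: (76.8036,139.9002) → (159.0114,139.9002) → (159.0114,122.6746) → (76.8036,122.6746) → (76.8036,139.9002) (closed)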